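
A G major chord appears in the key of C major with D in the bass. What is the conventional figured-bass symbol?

6/4

D is the fifth of G major, so the chord is in second inversion.
A triad in second inversion is figured 6/4, conventionally abbreviated 6/4.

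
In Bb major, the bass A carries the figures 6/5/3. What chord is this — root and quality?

The figures 6/5/3 indicate a seventh chord in first inversion.
In first inversion the root lies a sixth above the bass: a sixth above A in Bb major is F.
The chord tones are A, C, Eb, F, giving F dominant seventh.

F dominant seventh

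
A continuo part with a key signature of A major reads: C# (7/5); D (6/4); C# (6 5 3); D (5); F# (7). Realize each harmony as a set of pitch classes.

C#, E, G#, B | D, G#, B | C#, E, G#, A | D, F#, A | F#, A, C#, E

C# (7/5/3): C#, E, G#, B.
D (6/4): D, G#, B.
C# (6/5/3): C#, E, G#, A.
D (5/3): D, F#, A.
F# (7/5/3): F#, A, C#, E.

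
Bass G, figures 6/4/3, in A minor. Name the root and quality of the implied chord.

C major seventh

The figures 6/4/3 indicate a seventh chord in second inversion.
In second inversion the root lies a fourth above the bass: a fourth above G in A minor is C.
The chord tones are G, B, C, E, giving C major seventh.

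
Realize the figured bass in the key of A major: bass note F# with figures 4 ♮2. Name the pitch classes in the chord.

F#, G, B, D

The written figures 4 ♮2 are shorthand for 6/4/2: the 6 is implied.
A second above F# in this key is G#, made natural (G) by the ♮ figure.
A fourth above F# in this key is B.
A sixth above F# in this key is D.
Together with the bass F#, this spells G major seventh in third inversion.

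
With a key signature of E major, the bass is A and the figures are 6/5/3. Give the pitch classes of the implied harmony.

A third above A in this key is C#.
A fifth above A in this key is E.
A sixth above A in this key is F#.
Together with the bass A, this spells F# minor seventh in first inversion.

A, C#, E, F#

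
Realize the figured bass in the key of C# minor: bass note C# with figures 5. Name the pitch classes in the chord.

The written figures 5 are shorthand for 5/3: the 3 is implied.
A third above C# in this key is E.
A fifth above C# in this key is G#.
Together with the bass C#, this spells C# minor in root position.

C#, E, G#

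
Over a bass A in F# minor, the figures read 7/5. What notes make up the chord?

The written figures 7/5 are shorthand for 7/5/3: the 3 is implied.
A third above A in this key is C#.
A fifth above A in this key is E.
A seventh above A in this key is G#.
Together with the bass A, this spells A major seventh in root position.

A, C#, E, G#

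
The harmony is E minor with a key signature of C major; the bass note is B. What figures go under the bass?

B is the fifth of E minor, so the chord is in second inversion.
A triad in second inversion is figured 6/4, conventionally abbreviated 6/4.

6/4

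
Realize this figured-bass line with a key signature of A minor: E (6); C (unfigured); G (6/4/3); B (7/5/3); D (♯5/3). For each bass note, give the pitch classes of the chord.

E (6/3): E, G, C.
C (5/3): C, E, G.
G (6/4/3): G, B, C, E.
B (7/5/3): B, D, F, A.
D (#5/3): D, F, A#.

E, G, C | C, E, G | G, B, C, E | B, D, F, A | D, F, A#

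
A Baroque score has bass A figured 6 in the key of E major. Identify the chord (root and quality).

The figures 6 indicate a triad in first inversion.
In first inversion the root lies a sixth above the bass: a sixth above A in E major is F#.
The chord tones are A, C#, F#, giving F# minor.

F# minor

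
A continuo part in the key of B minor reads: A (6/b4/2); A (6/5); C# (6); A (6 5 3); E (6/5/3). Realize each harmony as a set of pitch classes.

A, B, Db, F# | A, C#, E, F# | C#, E, A | A, C#, E, F# | E, G, B, C#

A (6/b4/2): A, B, Db, F#.
A (6/5/3): A, C#, E, F#.
C# (6/3): C#, E, A.
A (6/5/3): A, C#, E, F#.
E (6/5/3): E, G, B, C#.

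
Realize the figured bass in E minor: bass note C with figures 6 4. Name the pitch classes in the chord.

C, F#, A

A fourth above C in this key is F#.
A sixth above C in this key is A.
Together with the bass C, this spells F# diminished in second inversion.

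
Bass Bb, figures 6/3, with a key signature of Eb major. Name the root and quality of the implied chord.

The figures 6/3 indicate a triad in first inversion.
In first inversion the root lies a sixth above the bass: a sixth above Bb in Eb major is G.
The chord tones are Bb, D, G, giving G minor.

G minor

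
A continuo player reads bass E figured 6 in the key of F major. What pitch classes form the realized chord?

The written figures 6 are shorthand for 6/3: the 3 is implied.
A third above E in this key is G.
A sixth above E in this key is C.
Together with the bass E, this spells C major in first inversion.

E, G, C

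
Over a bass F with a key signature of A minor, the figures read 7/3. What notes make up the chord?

F, A, C, E

The written figures 7/3 are shorthand for 7/5/3: the 5 is implied.
A third above F in this key is A.
A fifth above F in this key is C.
A seventh above F in this key is E.
Together with the bass F, this spells F major seventh in root position.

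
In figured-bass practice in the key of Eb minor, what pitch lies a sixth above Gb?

Counting 5 letter steps above Gb lands on E; in Eb minor, that letter is Eb.

Eb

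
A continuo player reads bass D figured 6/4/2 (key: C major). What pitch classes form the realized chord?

D, E, G, B

A second above D in this key is E.
A fourth above D in this key is G.
A sixth above D in this key is B.
Together with the bass D, this spells E minor seventh in third inversion.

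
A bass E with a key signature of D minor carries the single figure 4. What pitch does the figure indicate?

Counting 3 letter steps above E lands on A; in D minor, that letter is A.

A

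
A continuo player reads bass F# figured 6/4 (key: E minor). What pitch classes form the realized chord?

F#, B, D

A fourth above F# in this key is B.
A sixth above F# in this key is D.
Together with the bass F#, this spells B minor in second inversion.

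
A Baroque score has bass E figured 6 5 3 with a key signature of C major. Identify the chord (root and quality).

C major seventh

The figures 6 5 3 indicate a seventh chord in first inversion.
In first inversion the root lies a sixth above the bass: a sixth above E in C major is C.
The chord tones are E, G, B, C, giving C major seventh.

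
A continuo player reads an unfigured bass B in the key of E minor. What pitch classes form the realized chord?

An unfigured bass implies 5/3.
A third above B in this key is D.
A fifth above B in this key is F#.
Together with the bass B, this spells B minor in root position.

B, D, F#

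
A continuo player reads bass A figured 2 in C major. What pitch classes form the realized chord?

The written figures 2 are shorthand for 6/4/2: the 6/4 are implied.
A second above A in this key is B.
A fourth above A in this key is D.
A sixth above A in this key is F.
Together with the bass A, this spells B half-diminished seventh in third inversion.

A, B, D, F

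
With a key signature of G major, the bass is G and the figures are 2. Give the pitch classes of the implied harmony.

G, A, C, E

The written figures 2 are shorthand for 6/4/2: the 6/4 are implied.
A second above G in this key is A.
A fourth above G in this key is C.
A sixth above G in this key is E.
Together with the bass G, this spells A minor seventh in third inversion.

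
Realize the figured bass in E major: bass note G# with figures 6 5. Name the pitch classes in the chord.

G#, B, D#, E

The written figures 6 5 are shorthand for 6/5/3: the 3 is implied.
A third above G# in this key is B.
A fifth above G# in this key is D#.
A sixth above G# in this key is E.
Together with the bass G#, this spells E major seventh in first inversion.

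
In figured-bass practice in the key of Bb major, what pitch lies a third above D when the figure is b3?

Fb

Counting 2 letter steps above D lands on F; in Bb major, that letter is F.
The b3 figure lowers it a semitone, giving Fb.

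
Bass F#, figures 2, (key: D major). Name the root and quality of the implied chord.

G major seventh

The figures 2 indicate a seventh chord in third inversion.
In third inversion the root lies a second above the bass: a second above F# in D major is G.
The chord tones are F#, G, B, D, giving G major seventh.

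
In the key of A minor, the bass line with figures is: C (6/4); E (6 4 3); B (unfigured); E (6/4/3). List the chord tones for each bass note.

C, F, A | E, G, A, C | B, D, F | E, G, A, C

C (6/4): C, F, A.
E (6/4/3): E, G, A, C.
B (5/3): B, D, F.
E (6/4/3): E, G, A, C.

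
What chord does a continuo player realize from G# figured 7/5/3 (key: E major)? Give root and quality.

G# minor seventh

The figures 7/5/3 indicate a seventh chord in root position.
In root position the bass is the root, so the root is G#.
The chord tones are G#, B, D#, F#, giving G# minor seventh.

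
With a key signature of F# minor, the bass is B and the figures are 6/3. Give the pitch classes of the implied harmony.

A third above B in this key is D.
A sixth above B in this key is G#.
Together with the bass B, this spells G# diminished in first inversion.

B, D, G#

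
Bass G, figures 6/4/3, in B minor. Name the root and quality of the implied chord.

C# half-diminished seventh

The figures 6/4/3 indicate a seventh chord in second inversion.
In second inversion the root lies a fourth above the bass: a fourth above G in B minor is C#.
The chord tones are G, B, C#, E, giving C# half-diminished seventh.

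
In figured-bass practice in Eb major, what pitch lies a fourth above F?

Counting 3 letter steps above F lands on B; in Eb major, that letter is Bb.

Bb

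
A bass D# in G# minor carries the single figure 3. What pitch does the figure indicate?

F#

Counting 2 letter steps above D# lands on F; in G# minor, that letter is F#.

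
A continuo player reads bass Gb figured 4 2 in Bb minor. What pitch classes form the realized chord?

Gb, Ab, C, Eb

The written figures 4 2 are shorthand for 6/4/2: the 6 is implied.
A second above Gb in this key is Ab.
A fourth above Gb in this key is C.
A sixth above Gb in this key is Eb.
Together with the bass Gb, this spells Ab dominant seventh in third inversion.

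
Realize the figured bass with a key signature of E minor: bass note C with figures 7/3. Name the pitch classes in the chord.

C, E, G, B

The written figures 7/3 are shorthand for 7/5/3: the 5 is implied.
A third above C in this key is E.
A fifth above C in this key is G.
A seventh above C in this key is B.
Together with the bass C, this spells C major seventh in root position.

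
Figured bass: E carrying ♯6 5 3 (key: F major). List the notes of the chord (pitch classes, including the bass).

E, G, Bb, C#

A third above E in this key is G.
A fifth above E in this key is Bb.
A sixth above E in this key is C, raised to C# by the sharp.
Together with the bass E, this spells C# diminished seventh in first inversion.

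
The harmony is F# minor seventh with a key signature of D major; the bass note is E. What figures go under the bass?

4/2

E is the seventh of F# minor seventh, so the chord is in third inversion.
A seventh chord in third inversion is figured 6/4/2, conventionally abbreviated 4/2.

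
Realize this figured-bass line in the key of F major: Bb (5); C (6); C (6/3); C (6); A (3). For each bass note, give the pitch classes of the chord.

Bb, D, F | C, E, A | C, E, A | C, E, A | A, C, E

Bb (5/3): Bb, D, F.
C (6/3): C, E, A.
C (6/3): C, E, A.
C (6/3): C, E, A.
A (5/3): A, C, E.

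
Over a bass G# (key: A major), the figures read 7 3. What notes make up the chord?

G#, B, D, F#

The written figures 7 3 are shorthand for 7/5/3: the 5 is implied.
A third above G# in this key is B.
A fifth above G# in this key is D.
A seventh above G# in this key is F#.
Together with the bass G#, this spells G# half-diminished seventh in root position.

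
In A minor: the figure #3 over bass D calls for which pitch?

F#

Counting 2 letter steps above D lands on F; in A minor, that letter is F.
The #3 figure raises it a semitone, giving F#.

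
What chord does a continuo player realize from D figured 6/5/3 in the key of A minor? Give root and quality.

The figures 6/5/3 indicate a seventh chord in first inversion.
In first inversion the root lies a sixth above the bass: a sixth above D in A minor is B.
The chord tones are D, F, A, B, giving B half-diminished seventh.

B half-diminished seventh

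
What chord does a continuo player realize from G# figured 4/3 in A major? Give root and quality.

The figures 4/3 indicate a seventh chord in second inversion.
In second inversion the root lies a fourth above the bass: a fourth above G# in A major is C#.
The chord tones are G#, B, C#, E, giving C# minor seventh.

C# minor seventh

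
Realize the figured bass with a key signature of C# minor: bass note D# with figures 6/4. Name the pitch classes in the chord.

D#, G#, B

A fourth above D# in this key is G#.
A sixth above D# in this key is B.
Together with the bass D#, this spells G# minor in second inversion.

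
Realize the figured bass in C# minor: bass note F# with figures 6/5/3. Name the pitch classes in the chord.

A third above F# in this key is A.
A fifth above F# in this key is C#.
A sixth above F# in this key is D#.
Together with the bass F#, this spells D# half-diminished seventh in first inversion.

F#, A, C#, D#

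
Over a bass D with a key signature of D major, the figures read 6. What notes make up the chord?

D, F#, B

The written figures 6 are shorthand for 6/3: the 3 is implied.
A third above D in this key is F#.
A sixth above D in this key is B.
Together with the bass D, this spells B minor in first inversion.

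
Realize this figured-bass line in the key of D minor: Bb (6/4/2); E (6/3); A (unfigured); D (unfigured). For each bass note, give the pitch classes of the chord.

Bb, C, E, G | E, G, C | A, C, E | D, F, A

Bb (6/4/2): Bb, C, E, G.
E (6/3): E, G, C.
A (5/3): A, C, E.
D (5/3): D, F, A.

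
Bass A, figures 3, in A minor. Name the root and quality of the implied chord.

A minor

The figures 3 indicate a triad in root position.
In root position the bass is the root, so the root is A.
The chord tones are A, C, E, giving A minor.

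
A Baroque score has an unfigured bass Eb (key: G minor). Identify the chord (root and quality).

An unfigured bass indicates a triad in root position.
In root position the bass is the root, so the root is Eb.
The chord tones are Eb, G, Bb, giving Eb major.

Eb major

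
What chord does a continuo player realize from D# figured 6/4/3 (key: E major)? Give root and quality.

The figures 6/4/3 indicate a seventh chord in second inversion.
In second inversion the root lies a fourth above the bass: a fourth above D# in E major is G#.
The chord tones are D#, F#, G#, B, giving G# minor seventh.

G# minor seventh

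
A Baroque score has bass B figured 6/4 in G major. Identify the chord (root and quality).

E minor

The figures 6/4 indicate a triad in second inversion.
In second inversion the root lies a fourth above the bass: a fourth above B in G major is E.
The chord tones are B, E, G, giving E minor.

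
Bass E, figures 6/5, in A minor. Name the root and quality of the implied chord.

C major seventh

The figures 6/5 indicate a seventh chord in first inversion.
In first inversion the root lies a sixth above the bass: a sixth above E in A minor is C.
The chord tones are E, G, B, C, giving C major seventh.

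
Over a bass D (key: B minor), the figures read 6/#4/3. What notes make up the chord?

A third above D in this key is F#.
A fourth above D in this key is G, raised to G# by the sharp.
A sixth above D in this key is B.
Together with the bass D, this spells G# half-diminished seventh in second inversion.

D, F#, G#, B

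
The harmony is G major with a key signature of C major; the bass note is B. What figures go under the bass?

B is the third of G major, so the chord is in first inversion.
A triad in first inversion is figured 6/3, conventionally abbreviated 6.

6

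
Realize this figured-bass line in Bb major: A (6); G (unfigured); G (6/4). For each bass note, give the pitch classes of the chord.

A, C, F | G, Bb, D | G, C, Eb

A (6/3): A, C, F.
G (5/3): G, Bb, D.
G (6/4): G, C, Eb.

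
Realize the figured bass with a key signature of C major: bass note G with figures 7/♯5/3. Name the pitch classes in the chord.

A third above G in this key is B.
A fifth above G in this key is D, raised to D# by the sharp.
A seventh above G in this key is F.
Together with the bass G, this spells G augmented seventh in root position.

G, B, D#, F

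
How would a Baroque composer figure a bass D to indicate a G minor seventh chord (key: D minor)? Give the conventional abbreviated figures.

D is the fifth of G minor seventh, so the chord is in second inversion.
A seventh chord in second inversion is figured 6/4/3, conventionally abbreviated 4/3.

4/3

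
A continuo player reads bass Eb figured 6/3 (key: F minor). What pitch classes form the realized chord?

Eb, G, C

A third above Eb in this key is G.
A sixth above Eb in this key is C.
Together with the bass Eb, this spells C minor in first inversion.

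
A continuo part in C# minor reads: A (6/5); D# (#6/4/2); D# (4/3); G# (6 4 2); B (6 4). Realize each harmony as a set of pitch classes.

A (6/5/3): A, C#, E, F#.
D# (#6/4/2): D#, E, G#, B#.
D# (6/4/3): D#, F#, G#, B.
G# (6/4/2): G#, A, C#, E.
B (6/4): B, E, G#.

A, C#, E, F# | D#, E, G#, B# | D#, F#, G#, B | G#, A, C#, E | B, E, G#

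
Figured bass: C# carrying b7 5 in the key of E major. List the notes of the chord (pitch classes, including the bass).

The written figures b7 5 are shorthand for 7/5/3: the 3 is implied.
A third above C# in this key is E.
A fifth above C# in this key is G#.
A seventh above C# in this key is B, lowered to Bb by the flat.

C#, E, G#, Bb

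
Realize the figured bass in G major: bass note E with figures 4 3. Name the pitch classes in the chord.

E, G, A, C

The written figures 4 3 are shorthand for 6/4/3: the 6 is implied.
A third above E in this key is G.
A fourth above E in this key is A.
A sixth above E in this key is C.
Together with the bass E, this spells A minor seventh in second inversion.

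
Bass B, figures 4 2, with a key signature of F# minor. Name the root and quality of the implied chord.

C# minor seventh

The figures 4 2 indicate a seventh chord in third inversion.
In third inversion the root lies a second above the bass: a second above B in F# minor is C#.
The chord tones are B, C#, E, G#, giving C# minor seventh.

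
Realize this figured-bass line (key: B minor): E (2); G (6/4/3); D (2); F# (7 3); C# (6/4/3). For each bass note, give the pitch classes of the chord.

E, F#, A, C# | G, B, C#, E | D, E, G, B | F#, A, C#, E | C#, E, F#, A

E (6/4/2): E, F#, A, C#.
G (6/4/3): G, B, C#, E.
D (6/4/2): D, E, G, B.
F# (7/5/3): F#, A, C#, E.
C# (6/4/3): C#, E, F#, A.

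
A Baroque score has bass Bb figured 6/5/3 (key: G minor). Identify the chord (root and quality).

G minor seventh

The figures 6/5/3 indicate a seventh chord in first inversion.
In first inversion the root lies a sixth above the bass: a sixth above Bb in G minor is G.
The chord tones are Bb, D, F, G, giving G minor seventh.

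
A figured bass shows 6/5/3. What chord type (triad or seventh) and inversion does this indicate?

Intervals of 6/5/3 above the bass form a seventh chord; the bass is the third, so this is first inversion.

seventh chord, first inversion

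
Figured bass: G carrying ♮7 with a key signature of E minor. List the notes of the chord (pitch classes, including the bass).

G, B, D, F

The written figures ♮7 are shorthand for 7/5/3: the 5/3 are implied.
A third above G in this key is B.
A fifth above G in this key is D.
A seventh above G in this key is F#, made natural (F) by the ♮ figure.
Together with the bass G, this spells G dominant seventh in root position.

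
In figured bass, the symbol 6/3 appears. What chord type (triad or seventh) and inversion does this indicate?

Intervals of 6/3 above the bass form a triad; the bass is the third, so this is first inversion.

triad, first inversion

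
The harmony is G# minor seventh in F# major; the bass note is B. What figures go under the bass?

6/5

B is the third of G# minor seventh, so the chord is in first inversion.
A seventh chord in first inversion is figured 6/5/3, conventionally abbreviated 6/5.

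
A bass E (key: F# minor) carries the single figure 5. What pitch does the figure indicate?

Counting 4 letter steps above E lands on B; in F# minor, that letter is B.

B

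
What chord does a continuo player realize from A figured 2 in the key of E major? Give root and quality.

The figures 2 indicate a seventh chord in third inversion.
In third inversion the root lies a second above the bass: a second above A in E major is B.
The chord tones are A, B, D#, F#, giving B dominant seventh.

B dominant seventh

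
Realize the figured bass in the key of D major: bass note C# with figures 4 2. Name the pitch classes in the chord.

The written figures 4 2 are shorthand for 6/4/2: the 6 is implied.
A second above C# in this key is D.
A fourth above C# in this key is F#.
A sixth above C# in this key is A.
Together with the bass C#, this spells D major seventh in third inversion.

C#, D, F#, A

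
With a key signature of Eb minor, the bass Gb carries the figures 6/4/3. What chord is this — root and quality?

The figures 6/4/3 indicate a seventh chord in second inversion.
In second inversion the root lies a fourth above the bass: a fourth above Gb in Eb minor is Cb.
The chord tones are Gb, Bb, Cb, Eb, giving Cb major seventh.

Cb major seventh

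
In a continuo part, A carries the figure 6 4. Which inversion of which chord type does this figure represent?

triad, second inversion

Intervals of 6/4 above the bass form a triad; the bass is the fifth, so this is second inversion.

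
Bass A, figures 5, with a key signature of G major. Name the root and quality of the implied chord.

A minor

The figures 5 indicate a triad in root position.
In root position the bass is the root, so the root is A.
The chord tones are A, C, E, giving A minor.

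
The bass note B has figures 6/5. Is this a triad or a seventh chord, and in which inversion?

seventh chord, first inversion

6/5 is shorthand for 6/5/3.
Intervals of 6/5/3 above the bass form a seventh chord; the bass is the third, so this is first inversion.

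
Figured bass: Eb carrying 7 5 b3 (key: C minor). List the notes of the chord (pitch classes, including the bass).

A third above Eb in this key is G, lowered to Gb by the flat.
A fifth above Eb in this key is Bb.
A seventh above Eb in this key is D.
Together with the bass Eb, this spells Eb minor-major seventh in root position.

Eb, Gb, Bb, D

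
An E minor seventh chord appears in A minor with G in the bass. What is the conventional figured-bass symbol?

6/5

G is the third of E minor seventh, so the chord is in first inversion.
A seventh chord in first inversion is figured 6/5/3, conventionally abbreviated 6/5.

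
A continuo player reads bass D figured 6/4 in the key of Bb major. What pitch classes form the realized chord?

A fourth above D in this key is G.
A sixth above D in this key is Bb.
Together with the bass D, this spells G minor in second inversion.

D, G, Bb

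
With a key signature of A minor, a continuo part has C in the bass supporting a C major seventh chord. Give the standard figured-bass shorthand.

C is the root of C major seventh, so the chord is in root position.
A seventh chord in root position is figured 7/5/3, conventionally abbreviated 7.

7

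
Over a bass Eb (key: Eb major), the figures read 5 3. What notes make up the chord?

A third above Eb in this key is G.
A fifth above Eb in this key is Bb.
Together with the bass Eb, this spells Eb major in root position.

Eb, G, Bb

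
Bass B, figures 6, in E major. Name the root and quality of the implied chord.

G# minor

The figures 6 indicate a triad in first inversion.
In first inversion the root lies a sixth above the bass: a sixth above B in E major is G#.
The chord tones are B, D#, G#, giving G# minor.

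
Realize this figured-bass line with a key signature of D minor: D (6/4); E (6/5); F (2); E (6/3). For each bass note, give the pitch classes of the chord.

D, G, Bb | E, G, Bb, C | F, G, Bb, D | E, G, C

D (6/4): D, G, Bb.
E (6/5/3): E, G, Bb, C.
F (6/4/2): F, G, Bb, D.
E (6/3): E, G, C.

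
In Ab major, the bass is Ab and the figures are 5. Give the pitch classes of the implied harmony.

Ab, C, Eb

The written figures 5 are shorthand for 5/3: the 3 is implied.
A third above Ab in this key is C.
A fifth above Ab in this key is Eb.
Together with the bass Ab, this spells Ab major in root position.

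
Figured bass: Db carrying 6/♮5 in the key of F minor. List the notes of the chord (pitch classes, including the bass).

The written figures 6/♮5 are shorthand for 6/5/3: the 3 is implied.
A third above Db in this key is F.
A fifth above Db in this key is Ab, made natural (A) by the ♮ figure.
A sixth above Db in this key is Bb.
Together with the bass Db, this spells Bb minor-major seventh in first inversion.

Db, F, A, Bb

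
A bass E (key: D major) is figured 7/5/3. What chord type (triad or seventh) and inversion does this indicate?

Intervals of 7/5/3 above the bass form a seventh chord; the bass is the root, so this is root position.

seventh chord, root position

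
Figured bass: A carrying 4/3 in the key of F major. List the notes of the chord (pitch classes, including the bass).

The written figures 4/3 are shorthand for 6/4/3: the 6 is implied.
A third above A in this key is C.
A fourth above A in this key is D.
A sixth above A in this key is F.
Together with the bass A, this spells D minor seventh in second inversion.

A, C, D, F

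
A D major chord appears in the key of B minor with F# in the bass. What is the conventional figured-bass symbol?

F# is the third of D major, so the chord is in first inversion.
A triad in first inversion is figured 6/3, conventionally abbreviated 6.

6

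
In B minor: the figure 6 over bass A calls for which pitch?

Counting 5 letter steps above A lands on F; in B minor, that letter is F#.

F#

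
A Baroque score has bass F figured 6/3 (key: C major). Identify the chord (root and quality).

The figures 6/3 indicate a triad in first inversion.
In first inversion the root lies a sixth above the bass: a sixth above F in C major is D.
The chord tones are F, A, D, giving D minor.

D minor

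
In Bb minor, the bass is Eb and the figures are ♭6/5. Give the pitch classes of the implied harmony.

The written figures ♭6/5 are shorthand for 6/5/3: the 3 is implied.
A third above Eb in this key is Gb.
A fifth above Eb in this key is Bb.
A sixth above Eb in this key is C, lowered to Cb by the flat.
Together with the bass Eb, this spells Cb major seventh in first inversion.

Eb, Gb, Bb, Cb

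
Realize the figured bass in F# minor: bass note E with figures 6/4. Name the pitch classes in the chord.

E, A, C#

A fourth above E in this key is A.
A sixth above E in this key is C#.
Together with the bass E, this spells A major in second inversion.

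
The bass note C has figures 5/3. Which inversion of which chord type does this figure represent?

Intervals of 5/3 above the bass form a triad; the bass is the root, so this is root position.

triad, root position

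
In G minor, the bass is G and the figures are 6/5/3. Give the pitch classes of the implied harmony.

G, Bb, D, Eb

A third above G in this key is Bb.
A fifth above G in this key is D.
A sixth above G in this key is Eb.
Together with the bass G, this spells Eb major seventh in first inversion.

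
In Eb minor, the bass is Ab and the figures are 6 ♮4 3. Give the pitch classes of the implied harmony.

A third above Ab in this key is Cb.
A fourth above Ab in this key is Db, made natural (D) by the ♮ figure.
A sixth above Ab in this key is F.
Together with the bass Ab, this spells D diminished seventh in second inversion.

Ab, Cb, D, F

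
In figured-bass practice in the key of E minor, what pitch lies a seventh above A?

Counting 6 letter steps above A lands on G; in E minor, that letter is G.

G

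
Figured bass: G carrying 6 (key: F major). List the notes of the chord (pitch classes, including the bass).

G, Bb, E

The written figures 6 are shorthand for 6/3: the 3 is implied.
A third above G in this key is Bb.
A sixth above G in this key is E.
Together with the bass G, this spells E diminished in first inversion.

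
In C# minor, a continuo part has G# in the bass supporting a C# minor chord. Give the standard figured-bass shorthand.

6/4

G# is the fifth of C# minor, so the chord is in second inversion.
A triad in second inversion is figured 6/4, conventionally abbreviated 6/4.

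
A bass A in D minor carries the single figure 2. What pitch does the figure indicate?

Counting 1 letter step above A lands on B; in D minor, that letter is Bb.

Bb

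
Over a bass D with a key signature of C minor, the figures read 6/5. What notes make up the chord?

The written figures 6/5 are shorthand for 6/5/3: the 3 is implied.
A third above D in this key is F.
A fifth above D in this key is Ab.
A sixth above D in this key is Bb.
Together with the bass D, this spells Bb dominant seventh in first inversion.

D, F, Ab, Bb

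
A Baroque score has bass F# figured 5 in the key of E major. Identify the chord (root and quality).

The figures 5 indicate a triad in root position.
In root position the bass is the root, so the root is F#.
The chord tones are F#, A, C#, giving F# minor.

F# minor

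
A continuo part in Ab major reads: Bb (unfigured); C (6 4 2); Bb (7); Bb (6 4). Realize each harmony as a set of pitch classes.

Bb (5/3): Bb, Db, F.
C (6/4/2): C, Db, F, Ab.
Bb (7/5/3): Bb, Db, F, Ab.
Bb (6/4): Bb, Eb, G.

Bb, Db, F | C, Db, F, Ab | Bb, Db, F, Ab | Bb, Eb, G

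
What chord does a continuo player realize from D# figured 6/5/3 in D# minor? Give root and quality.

The figures 6/5/3 indicate a seventh chord in first inversion.
In first inversion the root lies a sixth above the bass: a sixth above D# in D# minor is B.
The chord tones are D#, F#, A#, B, giving B major seventh.

B major seventh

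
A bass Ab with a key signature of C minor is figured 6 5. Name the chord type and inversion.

6 5 is shorthand for 6/5/3.
Intervals of 6/5/3 above the bass form a seventh chord; the bass is the third, so this is first inversion.

seventh chord, first inversion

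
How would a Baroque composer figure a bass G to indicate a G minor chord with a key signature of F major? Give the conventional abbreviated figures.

no figures

G is the root of G minor, so the chord is in root position.
A triad in root position is figured 5/3, conventionally abbreviated (no figures — root-position triad).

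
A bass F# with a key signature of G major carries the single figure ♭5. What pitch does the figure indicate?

Cb

Counting 4 letter steps above F# lands on C; in G major, that letter is C.
The b5 figure lowers it a semitone, giving Cb.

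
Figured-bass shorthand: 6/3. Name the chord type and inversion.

Intervals of 6/3 above the bass form a triad; the bass is the third, so this is first inversion.

triad, first inversion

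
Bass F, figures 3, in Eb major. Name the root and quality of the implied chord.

The figures 3 indicate a triad in root position.
In root position the bass is the root, so the root is F.
The chord tones are F, Ab, C, giving F minor.

F minor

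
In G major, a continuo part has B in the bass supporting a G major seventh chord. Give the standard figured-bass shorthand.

B is the third of G major seventh, so the chord is in first inversion.
A seventh chord in first inversion is figured 6/5/3, conventionally abbreviated 6/5.

6/5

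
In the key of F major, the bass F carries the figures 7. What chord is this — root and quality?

F major seventh

The figures 7 indicate a seventh chord in root position.
In root position the bass is the root, so the root is F.
The chord tones are F, A, C, E, giving F major seventh.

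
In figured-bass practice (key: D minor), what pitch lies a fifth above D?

Counting 4 letter steps above D lands on A; in D minor, that letter is A.

A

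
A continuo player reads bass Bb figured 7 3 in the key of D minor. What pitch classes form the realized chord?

The written figures 7 3 are shorthand for 7/5/3: the 5 is implied.
A third above Bb in this key is D.
A fifth above Bb in this key is F.
A seventh above Bb in this key is A.
Together with the bass Bb, this spells Bb major seventh in root position.

Bb, D, F, A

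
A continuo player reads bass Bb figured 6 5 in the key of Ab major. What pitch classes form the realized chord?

The written figures 6 5 are shorthand for 6/5/3: the 3 is implied.
A third above Bb in this key is Db.
A fifth above Bb in this key is F.
A sixth above Bb in this key is G.
Together with the bass Bb, this spells G half-diminished seventh in first inversion.

Bb, Db, F, G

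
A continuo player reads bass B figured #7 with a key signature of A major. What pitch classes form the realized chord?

The written figures #7 are shorthand for 7/5/3: the 5/3 are implied.
A third above B in this key is D.
A fifth above B in this key is F#.
A seventh above B in this key is A, raised to A# by the sharp.
Together with the bass B, this spells B minor-major seventh in root position.

B, D, F#, A#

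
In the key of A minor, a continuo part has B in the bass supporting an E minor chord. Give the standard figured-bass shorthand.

6/4

B is the fifth of E minor, so the chord is in second inversion.
A triad in second inversion is figured 6/4, conventionally abbreviated 6/4.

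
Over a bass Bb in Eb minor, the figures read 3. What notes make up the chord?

Bb, Db, F

The written figures 3 are shorthand for 5/3: the 5 is implied.
A third above Bb in this key is Db.
A fifth above Bb in this key is F.
Together with the bass Bb, this spells Bb minor in root position.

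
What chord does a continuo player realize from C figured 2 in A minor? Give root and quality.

The figures 2 indicate a seventh chord in third inversion.
In third inversion the root lies a second above the bass: a second above C in A minor is D.
The chord tones are C, D, F, A, giving D minor seventh.

D minor seventh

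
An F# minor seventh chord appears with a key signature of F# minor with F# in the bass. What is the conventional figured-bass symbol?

7

F# is the root of F# minor seventh, so the chord is in root position.
A seventh chord in root position is figured 7/5/3, conventionally abbreviated 7.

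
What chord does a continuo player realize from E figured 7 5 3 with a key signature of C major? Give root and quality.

The figures 7 5 3 indicate a seventh chord in root position.
In root position the bass is the root, so the root is E.
The chord tones are E, G, B, D, giving E minor seventh.

E minor seventh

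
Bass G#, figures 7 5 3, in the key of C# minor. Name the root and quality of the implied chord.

The figures 7 5 3 indicate a seventh chord in root position.
In root position the bass is the root, so the root is G#.
The chord tones are G#, B, D#, F#, giving G# minor seventh.

G# minor seventh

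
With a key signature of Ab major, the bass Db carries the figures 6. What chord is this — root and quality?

The figures 6 indicate a triad in first inversion.
In first inversion the root lies a sixth above the bass: a sixth above Db in Ab major is Bb.
The chord tones are Db, F, Bb, giving Bb minor.

Bb minor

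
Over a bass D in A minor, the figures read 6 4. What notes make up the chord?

A fourth above D in this key is G.
A sixth above D in this key is B.
Together with the bass D, this spells G major in second inversion.

D, G, B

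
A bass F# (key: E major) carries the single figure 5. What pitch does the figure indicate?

Counting 4 letter steps above F# lands on C; in E major, that letter is C#.

C#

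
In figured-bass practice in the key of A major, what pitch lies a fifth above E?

B

Counting 4 letter steps above E lands on B; in A major, that letter is B.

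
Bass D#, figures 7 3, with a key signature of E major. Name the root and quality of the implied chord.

The figures 7 3 indicate a seventh chord in root position.
In root position the bass is the root, so the root is D#.
The chord tones are D#, F#, A, C#, giving D# half-diminished seventh.

D# half-diminished seventh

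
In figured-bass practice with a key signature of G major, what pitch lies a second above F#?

Counting 1 letter step above F# lands on G; in G major, that letter is G.

G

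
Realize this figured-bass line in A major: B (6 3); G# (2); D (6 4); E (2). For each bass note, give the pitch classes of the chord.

B (6/3): B, D, G#.
G# (6/4/2): G#, A, C#, E.
D (6/4): D, G#, B.
E (6/4/2): E, F#, A, C#.

B, D, G# | G#, A, C#, E | D, G#, B | E, F#, A, C#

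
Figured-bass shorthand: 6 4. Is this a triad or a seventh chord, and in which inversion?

Intervals of 6/4 above the bass form a triad; the bass is the fifth, so this is second inversion.

triad, second inversion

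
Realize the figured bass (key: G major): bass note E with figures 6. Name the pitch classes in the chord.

The written figures 6 are shorthand for 6/3: the 3 is implied.
A third above E in this key is G.
A sixth above E in this key is C.
Together with the bass E, this spells C major in first inversion.

E, G, C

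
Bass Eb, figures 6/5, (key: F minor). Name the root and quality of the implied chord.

The figures 6/5 indicate a seventh chord in first inversion.
In first inversion the root lies a sixth above the bass: a sixth above Eb in F minor is C.
The chord tones are Eb, G, Bb, C, giving C minor seventh.

C minor seventh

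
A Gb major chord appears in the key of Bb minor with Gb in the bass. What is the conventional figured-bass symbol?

no figures

Gb is the root of Gb major, so the chord is in root position.
A triad in root position is figured 5/3, conventionally abbreviated (no figures — root-position triad).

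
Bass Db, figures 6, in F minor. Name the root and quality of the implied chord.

The figures 6 indicate a triad in first inversion.
In first inversion the root lies a sixth above the bass: a sixth above Db in F minor is Bb.
The chord tones are Db, F, Bb, giving Bb minor.

Bb minor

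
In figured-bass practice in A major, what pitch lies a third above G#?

B

Counting 2 letter steps above G# lands on B; in A major, that letter is B.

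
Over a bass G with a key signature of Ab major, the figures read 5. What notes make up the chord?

The written figures 5 are shorthand for 5/3: the 3 is implied.
A third above G in this key is Bb.
A fifth above G in this key is Db.
Together with the bass G, this spells G diminished in root position.

G, Bb, Db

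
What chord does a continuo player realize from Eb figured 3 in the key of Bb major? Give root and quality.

The figures 3 indicate a triad in root position.
In root position the bass is the root, so the root is Eb.
The chord tones are Eb, G, Bb, giving Eb major.

Eb major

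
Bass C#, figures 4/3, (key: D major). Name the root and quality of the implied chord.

The figures 4/3 indicate a seventh chord in second inversion.
In second inversion the root lies a fourth above the bass: a fourth above C# in D major is F#.
The chord tones are C#, E, F#, A, giving F# minor seventh.

F# minor seventh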